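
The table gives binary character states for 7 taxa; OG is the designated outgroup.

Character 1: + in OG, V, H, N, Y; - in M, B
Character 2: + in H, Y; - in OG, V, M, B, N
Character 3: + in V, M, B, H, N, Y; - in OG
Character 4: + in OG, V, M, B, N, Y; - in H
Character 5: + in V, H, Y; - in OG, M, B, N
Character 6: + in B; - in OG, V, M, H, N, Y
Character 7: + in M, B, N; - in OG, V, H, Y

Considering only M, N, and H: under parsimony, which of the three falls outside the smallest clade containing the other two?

H

Character polarity is set by the outgroup: the derived state is whichever differs from the outgroup's state, so for Character 1, Character 4 the derived state is '-', and for the remaining characters it is '+'.
Character 1 (derived state '-') is shared by B and M — a synapomorphy uniting that clade.
Character 2 (derived state '+') is shared by H and Y — a synapomorphy uniting that clade.
All ingroup taxa share the derived state '+' for Character 3; it defines the ingroup but does not resolve relationships within it.
Character 4: derived state '-' in H only — an autapomorphy, so it tells us nothing about relationships among taxa.
Character 5: derived state '+' in H, V, and Y only — synapomorphy for {H, V, Y}.
Character 6 (derived state '+') is unique to B (autapomorphy; uninformative for grouping).
Only B, M, and N show the derived state '+' for Character 7, supporting them as a clade.
Most parsimonious ingroup topology: ((V,(H,Y)),((M,B),N)).
M and N share a more recent common ancestor with each other than either does with H, so H is the least closely related of the three.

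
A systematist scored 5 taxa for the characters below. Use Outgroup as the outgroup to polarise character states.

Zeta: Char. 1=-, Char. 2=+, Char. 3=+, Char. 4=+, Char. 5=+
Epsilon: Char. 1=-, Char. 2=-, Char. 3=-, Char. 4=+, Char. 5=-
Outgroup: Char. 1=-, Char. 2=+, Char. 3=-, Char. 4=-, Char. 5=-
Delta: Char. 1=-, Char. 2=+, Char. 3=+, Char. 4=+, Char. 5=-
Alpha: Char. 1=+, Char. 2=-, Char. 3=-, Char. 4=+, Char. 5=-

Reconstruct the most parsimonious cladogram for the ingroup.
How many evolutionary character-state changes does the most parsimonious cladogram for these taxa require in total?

Character polarity is set by the outgroup: the derived state is whichever differs from the outgroup's state, so for Char. 2 the derived state is '-', and for the remaining characters it is '+'.
Char. 1: derived state '+' in Alpha only — an autapomorphy, so it tells us nothing about relationships among taxa.
Only Alpha and Epsilon show the derived state '-' for Char. 2, supporting them as a clade.
Only Delta and Zeta show the derived state '+' for Char. 3, supporting them as a clade.
All ingroup taxa share the derived state '+' for Char. 4; it defines the ingroup but does not resolve relationships within it.
Char. 5 (derived state '+') is unique to Zeta (autapomorphy; uninformative for grouping).
Most parsimonious ingroup topology: ((Epsilon,Alpha),(Zeta,Delta)).
Changes per character on this tree: Char. 1: 1; Char. 2: 1; Char. 3: 1; Char. 4: 1; Char. 5: 1.
Total = 5.

5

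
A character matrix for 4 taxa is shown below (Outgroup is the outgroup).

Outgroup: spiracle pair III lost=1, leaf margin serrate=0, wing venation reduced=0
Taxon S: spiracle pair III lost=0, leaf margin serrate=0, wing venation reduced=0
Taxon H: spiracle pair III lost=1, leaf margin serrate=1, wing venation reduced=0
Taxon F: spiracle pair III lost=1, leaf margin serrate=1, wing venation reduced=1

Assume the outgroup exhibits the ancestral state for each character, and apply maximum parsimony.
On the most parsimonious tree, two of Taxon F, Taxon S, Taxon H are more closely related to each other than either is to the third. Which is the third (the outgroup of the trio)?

Taxon S

Character polarity is set by the outgroup: the derived state is whichever differs from the outgroup's state, so for spiracle pair III lost the derived state is '0', and for the remaining characters it is '1'.
spiracle pair III lost (derived state '0') is unique to Taxon S (autapomorphy; uninformative for grouping).
leaf margin serrate (derived state '1') is shared by Taxon F and Taxon H — a synapomorphy uniting that clade.
wing venation reduced (derived state '1') is unique to Taxon F (autapomorphy; uninformative for grouping).
Most parsimonious ingroup topology: (Taxon S,(Taxon H,Taxon F)).
Taxon F and Taxon H share a more recent common ancestor with each other than either does with Taxon S, so Taxon S is the least closely related of the three.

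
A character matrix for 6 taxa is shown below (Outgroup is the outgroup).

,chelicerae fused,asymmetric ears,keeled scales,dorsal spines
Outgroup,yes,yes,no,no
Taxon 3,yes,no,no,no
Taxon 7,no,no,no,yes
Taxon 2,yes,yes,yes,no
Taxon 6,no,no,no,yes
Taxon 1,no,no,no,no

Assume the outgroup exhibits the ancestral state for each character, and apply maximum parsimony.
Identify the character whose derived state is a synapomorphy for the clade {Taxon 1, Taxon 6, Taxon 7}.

Character polarity is set by the outgroup: the derived state is whichever differs from the outgroup's state, so for chelicerae fused, asymmetric ears the derived state is 'no', and for the remaining characters it is 'yes'.
Only Taxon 1, Taxon 6, and Taxon 7 show the derived state 'no' for chelicerae fused, supporting them as a clade.
Only Taxon 1, Taxon 3, Taxon 6, and Taxon 7 show the derived state 'no' for asymmetric ears, supporting them as a clade.
keeled scales (derived state 'yes') is unique to Taxon 2 (autapomorphy; uninformative for grouping).
Only Taxon 6 and Taxon 7 show the derived state 'yes' for dorsal spines, supporting them as a clade.
Most parsimonious ingroup topology: ((Taxon 3,((Taxon 7,Taxon 6),Taxon 1)),Taxon 2).
The clade {Taxon 1, Taxon 6, Taxon 7} is supported by chelicerae fused: its derived state 'no' occurs in exactly those taxa and in no other taxon (including the outgroup).

chelicerae fused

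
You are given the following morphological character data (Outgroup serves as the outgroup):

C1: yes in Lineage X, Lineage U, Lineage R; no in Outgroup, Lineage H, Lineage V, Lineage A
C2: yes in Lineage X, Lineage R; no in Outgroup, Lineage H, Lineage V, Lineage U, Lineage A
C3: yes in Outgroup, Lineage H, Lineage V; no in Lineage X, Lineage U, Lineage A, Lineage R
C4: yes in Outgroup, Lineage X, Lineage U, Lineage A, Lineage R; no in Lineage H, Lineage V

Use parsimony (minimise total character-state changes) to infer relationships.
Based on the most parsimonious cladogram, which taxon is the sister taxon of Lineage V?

Lineage H

Character polarity is set by the outgroup: the derived state is whichever differs from the outgroup's state, so for C3, C4 the derived state is 'no', and for the remaining characters it is 'yes'.
C1 (derived state 'yes') is shared by Lineage R, Lineage U, and Lineage X — a synapomorphy uniting that clade.
Only Lineage R and Lineage X show the derived state 'yes' for C2, supporting them as a clade.
C3 (derived state 'no') is shared by Lineage A, Lineage R, Lineage U, and Lineage X — a synapomorphy uniting that clade.
C4: derived state 'no' in Lineage H and Lineage V only — synapomorphy for {Lineage H, Lineage V}.
Most parsimonious ingroup topology: ((((Lineage X,Lineage R),Lineage U),Lineage A),(Lineage H,Lineage V)).
Lineage V and Lineage H form a cherry on this tree, so they are sister taxa.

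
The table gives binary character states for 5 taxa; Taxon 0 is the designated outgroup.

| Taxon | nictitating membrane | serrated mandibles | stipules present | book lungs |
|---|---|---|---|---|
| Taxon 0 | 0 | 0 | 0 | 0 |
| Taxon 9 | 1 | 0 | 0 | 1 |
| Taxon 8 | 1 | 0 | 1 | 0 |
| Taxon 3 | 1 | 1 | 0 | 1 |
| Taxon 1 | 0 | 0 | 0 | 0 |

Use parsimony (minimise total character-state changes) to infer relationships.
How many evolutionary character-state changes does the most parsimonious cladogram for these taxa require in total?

4

The outgroup has state '0' for every character, so '1' is the derived state throughout.
nictitating membrane: derived state '1' in Taxon 3, Taxon 8, and Taxon 9 only — synapomorphy for {Taxon 3, Taxon 8, Taxon 9}.
serrated mandibles: derived state '1' in Taxon 3 only — an autapomorphy, so it tells us nothing about relationships among taxa.
stipules present (derived state '1') is unique to Taxon 8 (autapomorphy; uninformative for grouping).
Only Taxon 3 and Taxon 9 show the derived state '1' for book lungs, supporting them as a clade.
Most parsimonious ingroup topology: (((Taxon 9,Taxon 3),Taxon 8),Taxon 1).
Changes per character on this tree: nictitating membrane: 1; serrated mandibles: 1; stipules present: 1; book lungs: 1.
Total = 4.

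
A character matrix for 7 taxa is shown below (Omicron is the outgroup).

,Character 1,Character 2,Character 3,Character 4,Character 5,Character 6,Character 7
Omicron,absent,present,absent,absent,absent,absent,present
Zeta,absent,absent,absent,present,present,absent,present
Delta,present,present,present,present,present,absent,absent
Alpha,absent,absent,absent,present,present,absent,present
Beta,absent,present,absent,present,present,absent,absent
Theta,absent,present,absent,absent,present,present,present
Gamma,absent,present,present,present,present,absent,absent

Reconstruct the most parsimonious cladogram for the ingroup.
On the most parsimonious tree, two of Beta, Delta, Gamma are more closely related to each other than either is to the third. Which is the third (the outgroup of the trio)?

Character polarity is set by the outgroup: the derived state is whichever differs from the outgroup's state, so for Character 2, Character 7 the derived state is 'absent', and for the remaining characters it is 'present'.
Character 1: derived state 'present' in Delta only — an autapomorphy, so it tells us nothing about relationships among taxa.
Character 2 (derived state 'absent') is shared by Alpha and Zeta — a synapomorphy uniting that clade.
Only Delta and Gamma show the derived state 'present' for Character 3, supporting them as a clade.
Character 4: derived state 'present' in Alpha, Beta, Delta, Gamma, and Zeta only — synapomorphy for {Alpha, Beta, Delta, Gamma, Zeta}.
Character 5 (derived state 'present') is shared by all ingroup taxa — unites the whole ingroup.
Character 6: derived state 'present' in Theta only — an autapomorphy, so it tells us nothing about relationships among taxa.
Character 7 (derived state 'absent') is shared by Beta, Delta, and Gamma — a synapomorphy uniting that clade.
Most parsimonious ingroup topology: (((Zeta,Alpha),((Delta,Gamma),Beta)),Theta).
Delta and Gamma share a more recent common ancestor with each other than either does with Beta, so Beta is the least closely related of the three.

Beta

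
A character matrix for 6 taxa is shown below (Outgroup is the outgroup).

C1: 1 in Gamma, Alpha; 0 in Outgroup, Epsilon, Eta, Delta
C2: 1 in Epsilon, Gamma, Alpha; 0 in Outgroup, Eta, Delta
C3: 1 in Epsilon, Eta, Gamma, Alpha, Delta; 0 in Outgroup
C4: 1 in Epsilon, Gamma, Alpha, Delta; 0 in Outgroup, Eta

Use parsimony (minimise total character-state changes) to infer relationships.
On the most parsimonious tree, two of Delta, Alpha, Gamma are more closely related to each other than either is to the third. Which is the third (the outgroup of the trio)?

Delta

The outgroup has state '0' for every character, so '1' is the derived state throughout.
C1 (derived state '1') is shared by Alpha and Gamma — a synapomorphy uniting that clade.
C2 (derived state '1') is shared by Alpha, Epsilon, and Gamma — a synapomorphy uniting that clade.
All ingroup taxa share the derived state '1' for C3; it defines the ingroup but does not resolve relationships within it.
C4: derived state '1' in Alpha, Delta, Epsilon, and Gamma only — synapomorphy for {Alpha, Delta, Epsilon, Gamma}.
Most parsimonious ingroup topology: (((Epsilon,(Gamma,Alpha)),Delta),Eta).
Alpha and Gamma share a more recent common ancestor with each other than either does with Delta, so Delta is the least closely related of the three.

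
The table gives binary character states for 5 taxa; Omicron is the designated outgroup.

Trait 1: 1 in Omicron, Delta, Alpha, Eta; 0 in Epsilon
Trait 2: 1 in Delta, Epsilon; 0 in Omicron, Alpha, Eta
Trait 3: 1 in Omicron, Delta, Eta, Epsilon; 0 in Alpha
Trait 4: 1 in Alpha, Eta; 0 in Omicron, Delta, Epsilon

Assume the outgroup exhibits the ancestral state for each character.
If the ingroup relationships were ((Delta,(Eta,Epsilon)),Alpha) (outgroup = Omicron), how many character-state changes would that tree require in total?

Map each character onto ((Delta,(Eta,Epsilon)),Alpha) (rooted by Omicron) and count the minimum state changes it requires (Fitch parsimony):
Trait 1: 1; Trait 2: 2; Trait 3: 1; Trait 4: 2.
Total tree length = 6.

6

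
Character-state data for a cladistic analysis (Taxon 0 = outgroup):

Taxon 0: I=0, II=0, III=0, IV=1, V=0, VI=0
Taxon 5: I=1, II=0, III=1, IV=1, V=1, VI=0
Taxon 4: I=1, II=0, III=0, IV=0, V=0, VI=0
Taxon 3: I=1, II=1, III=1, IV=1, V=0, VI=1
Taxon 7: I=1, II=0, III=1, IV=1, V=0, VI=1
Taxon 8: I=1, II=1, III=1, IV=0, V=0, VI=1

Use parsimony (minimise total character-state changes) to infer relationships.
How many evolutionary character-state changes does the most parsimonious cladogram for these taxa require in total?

7

Character polarity is set by the outgroup: the derived state is whichever differs from the outgroup's state, so for IV the derived state is '0', and for the remaining characters it is '1'.
All ingroup taxa share the derived state '1' for I; it defines the ingroup but does not resolve relationships within it.
II: derived state '1' in Taxon 3 and Taxon 8 only — synapomorphy for {Taxon 3, Taxon 8}.
III: derived state '1' in Taxon 3, Taxon 5, Taxon 7, and Taxon 8 only — synapomorphy for {Taxon 3, Taxon 5, Taxon 7, Taxon 8}.
IV (state '0') occurs in Taxon 4 and Taxon 8 but conflicts with the nesting implied by the other characters — most parsimoniously interpreted as homoplasy.
V: derived state '1' in Taxon 5 only — an autapomorphy, so it tells us nothing about relationships among taxa.
VI (derived state '1') is shared by Taxon 3, Taxon 7, and Taxon 8 — a synapomorphy uniting that clade.
Most parsimonious ingroup topology: ((Taxon 5,((Taxon 3,Taxon 8),Taxon 7)),Taxon 4).
Changes per character on this tree: I: 1; II: 1; III: 1; IV: 2; V: 1; VI: 1.
Total = 7.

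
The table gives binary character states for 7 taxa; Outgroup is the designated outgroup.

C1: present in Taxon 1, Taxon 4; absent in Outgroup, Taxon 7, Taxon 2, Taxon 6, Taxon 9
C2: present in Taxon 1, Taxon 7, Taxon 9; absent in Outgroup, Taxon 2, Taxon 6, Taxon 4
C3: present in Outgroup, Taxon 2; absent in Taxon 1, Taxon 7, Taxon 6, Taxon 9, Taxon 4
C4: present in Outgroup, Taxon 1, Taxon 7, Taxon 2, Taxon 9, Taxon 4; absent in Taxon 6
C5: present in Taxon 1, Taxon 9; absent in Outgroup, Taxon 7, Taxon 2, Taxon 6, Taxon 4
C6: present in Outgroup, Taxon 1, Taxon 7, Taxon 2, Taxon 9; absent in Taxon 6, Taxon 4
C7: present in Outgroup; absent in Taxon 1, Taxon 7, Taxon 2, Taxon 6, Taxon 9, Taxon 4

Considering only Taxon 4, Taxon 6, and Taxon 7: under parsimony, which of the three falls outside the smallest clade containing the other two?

Taxon 7

Character polarity is set by the outgroup: the derived state is whichever differs from the outgroup's state, so for C3, C4, C6, C7 the derived state is 'absent', and for the remaining characters it is 'present'.
C1 (state 'present') occurs in Taxon 1 and Taxon 4 but conflicts with the nesting implied by the other characters — most parsimoniously interpreted as homoplasy.
C2 (derived state 'present') is shared by Taxon 1, Taxon 7, and Taxon 9 — a synapomorphy uniting that clade.
C3 (derived state 'absent') is shared by Taxon 1, Taxon 4, Taxon 6, Taxon 7, and Taxon 9 — a synapomorphy uniting that clade.
C4 (derived state 'absent') is unique to Taxon 6 (autapomorphy; uninformative for grouping).
C5 (derived state 'present') is shared by Taxon 1 and Taxon 9 — a synapomorphy uniting that clade.
C6 (derived state 'absent') is shared by Taxon 4 and Taxon 6 — a synapomorphy uniting that clade.
C7 (derived state 'absent') is shared by all ingroup taxa — unites the whole ingroup.
Most parsimonious ingroup topology: ((((Taxon 1,Taxon 9),Taxon 7),(Taxon 6,Taxon 4)),Taxon 2).
Taxon 4 and Taxon 6 share a more recent common ancestor with each other than either does with Taxon 7, so Taxon 7 is the least closely related of the three.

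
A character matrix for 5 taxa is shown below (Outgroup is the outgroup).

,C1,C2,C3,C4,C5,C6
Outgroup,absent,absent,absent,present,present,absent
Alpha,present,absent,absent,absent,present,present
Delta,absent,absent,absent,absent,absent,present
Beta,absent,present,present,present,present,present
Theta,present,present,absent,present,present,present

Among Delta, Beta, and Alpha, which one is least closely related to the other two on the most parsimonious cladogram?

Beta

Character polarity is set by the outgroup: the derived state is whichever differs from the outgroup's state, so for C4, C5 the derived state is 'absent', and for the remaining characters it is 'present'.
C1 (state 'present') occurs in Alpha and Theta but conflicts with the nesting implied by the other characters — most parsimoniously interpreted as homoplasy.
Only Beta and Theta show the derived state 'present' for C2, supporting them as a clade.
C3: derived state 'present' in Beta only — an autapomorphy, so it tells us nothing about relationships among taxa.
Only Alpha and Delta show the derived state 'absent' for C4, supporting them as a clade.
C5 (derived state 'absent') is unique to Delta (autapomorphy; uninformative for grouping).
All ingroup taxa share the derived state 'present' for C6; it defines the ingroup but does not resolve relationships within it.
Most parsimonious ingroup topology: ((Alpha,Delta),(Beta,Theta)).
Delta and Alpha share a more recent common ancestor with each other than either does with Beta, so Beta is the least closely related of the three.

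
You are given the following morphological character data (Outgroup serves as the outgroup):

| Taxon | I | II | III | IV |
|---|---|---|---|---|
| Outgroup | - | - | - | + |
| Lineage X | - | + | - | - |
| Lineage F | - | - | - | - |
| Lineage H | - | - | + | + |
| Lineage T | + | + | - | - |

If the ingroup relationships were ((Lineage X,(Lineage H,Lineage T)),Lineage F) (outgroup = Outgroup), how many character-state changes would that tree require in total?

Map each character onto ((Lineage X,(Lineage H,Lineage T)),Lineage F) (rooted by Outgroup) and count the minimum state changes it requires (Fitch parsimony):
I: 1; II: 2; III: 1; IV: 2.
Total tree length = 6.

6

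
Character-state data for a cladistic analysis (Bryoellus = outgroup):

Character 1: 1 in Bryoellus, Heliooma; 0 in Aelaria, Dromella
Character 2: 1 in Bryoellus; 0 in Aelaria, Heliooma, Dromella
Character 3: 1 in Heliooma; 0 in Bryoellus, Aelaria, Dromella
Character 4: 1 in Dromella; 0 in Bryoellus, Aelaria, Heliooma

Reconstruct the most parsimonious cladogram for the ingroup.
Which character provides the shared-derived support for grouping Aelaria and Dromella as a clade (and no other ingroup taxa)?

Character 1

Character polarity is set by the outgroup: the derived state is whichever differs from the outgroup's state, so for Character 1, Character 2 the derived state is '0', and for the remaining characters it is '1'.
Character 1 (derived state '0') is shared by Aelaria and Dromella — a synapomorphy uniting that clade.
Character 2 (derived state '0') is shared by all ingroup taxa — unites the whole ingroup.
Character 3 (derived state '1') is unique to Heliooma (autapomorphy; uninformative for grouping).
Character 4 (derived state '1') is unique to Dromella (autapomorphy; uninformative for grouping).
Most parsimonious ingroup topology: ((Aelaria,Dromella),Heliooma).
The clade {Aelaria, Dromella} is supported by Character 1: its derived state '0' occurs in exactly those taxa and in no other taxon (including the outgroup).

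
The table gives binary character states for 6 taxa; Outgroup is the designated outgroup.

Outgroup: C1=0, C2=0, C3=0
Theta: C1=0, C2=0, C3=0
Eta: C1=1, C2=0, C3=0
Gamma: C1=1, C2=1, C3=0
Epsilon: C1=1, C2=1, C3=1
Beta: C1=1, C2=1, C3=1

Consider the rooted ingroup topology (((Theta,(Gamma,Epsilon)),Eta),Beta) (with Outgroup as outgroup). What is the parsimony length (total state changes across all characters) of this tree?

Map each character onto (((Theta,(Gamma,Epsilon)),Eta),Beta) (rooted by Outgroup) and count the minimum state changes it requires (Fitch parsimony):
C1: 2; C2: 2; C3: 2.
Total tree length = 6.

6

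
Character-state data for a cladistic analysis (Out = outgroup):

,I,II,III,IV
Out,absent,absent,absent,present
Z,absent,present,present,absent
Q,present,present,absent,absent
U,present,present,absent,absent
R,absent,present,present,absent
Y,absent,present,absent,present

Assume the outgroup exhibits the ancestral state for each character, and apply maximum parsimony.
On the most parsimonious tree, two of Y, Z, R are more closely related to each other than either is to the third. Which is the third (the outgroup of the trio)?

Character polarity is set by the outgroup: the derived state is whichever differs from the outgroup's state, so for IV the derived state is 'absent', and for the remaining characters it is 'present'.
I (derived state 'present') is shared by Q and U — a synapomorphy uniting that clade.
All ingroup taxa share the derived state 'present' for II; it defines the ingroup but does not resolve relationships within it.
Only R and Z show the derived state 'present' for III, supporting them as a clade.
IV (derived state 'absent') is shared by Q, R, U, and Z — a synapomorphy uniting that clade.
Most parsimonious ingroup topology: (((Z,R),(Q,U)),Y).
R and Z share a more recent common ancestor with each other than either does with Y, so Y is the least closely related of the three.

Y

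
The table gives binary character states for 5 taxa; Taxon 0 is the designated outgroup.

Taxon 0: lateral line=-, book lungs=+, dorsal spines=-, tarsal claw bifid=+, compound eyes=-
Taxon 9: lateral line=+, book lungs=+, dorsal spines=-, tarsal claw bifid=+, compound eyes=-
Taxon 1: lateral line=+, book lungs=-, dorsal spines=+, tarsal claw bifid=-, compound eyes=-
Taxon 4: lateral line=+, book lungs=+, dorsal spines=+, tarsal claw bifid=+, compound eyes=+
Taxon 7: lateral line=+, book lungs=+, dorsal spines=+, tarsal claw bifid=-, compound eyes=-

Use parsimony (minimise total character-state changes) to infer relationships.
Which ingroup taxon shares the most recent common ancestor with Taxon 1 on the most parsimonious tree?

Taxon 7

Character polarity is set by the outgroup: the derived state is whichever differs from the outgroup's state, so for book lungs, tarsal claw bifid the derived state is '-', and for the remaining characters it is '+'.
All ingroup taxa share the derived state '+' for lateral line; it defines the ingroup but does not resolve relationships within it.
book lungs (derived state '-') is unique to Taxon 1 (autapomorphy; uninformative for grouping).
Only Taxon 1, Taxon 4, and Taxon 7 show the derived state '+' for dorsal spines, supporting them as a clade.
tarsal claw bifid (derived state '-') is shared by Taxon 1 and Taxon 7 — a synapomorphy uniting that clade.
compound eyes: derived state '+' in Taxon 4 only — an autapomorphy, so it tells us nothing about relationships among taxa.
Most parsimonious ingroup topology: (Taxon 9,((Taxon 1,Taxon 7),Taxon 4)).
Taxon 1 and Taxon 7 form a cherry on this tree, so they are sister taxa.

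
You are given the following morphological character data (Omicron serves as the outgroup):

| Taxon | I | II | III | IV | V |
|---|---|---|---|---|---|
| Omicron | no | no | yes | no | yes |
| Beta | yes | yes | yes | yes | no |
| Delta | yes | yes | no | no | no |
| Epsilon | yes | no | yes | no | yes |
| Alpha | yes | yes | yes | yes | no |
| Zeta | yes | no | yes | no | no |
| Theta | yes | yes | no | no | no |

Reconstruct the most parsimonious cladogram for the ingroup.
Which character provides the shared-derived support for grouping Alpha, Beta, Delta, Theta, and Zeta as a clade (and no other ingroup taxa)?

V

Character polarity is set by the outgroup: the derived state is whichever differs from the outgroup's state, so for III, V the derived state is 'no', and for the remaining characters it is 'yes'.
I (derived state 'yes') is shared by all ingroup taxa — unites the whole ingroup.
Only Alpha, Beta, Delta, and Theta show the derived state 'yes' for II, supporting them as a clade.
III (derived state 'no') is shared by Delta and Theta — a synapomorphy uniting that clade.
IV (derived state 'yes') is shared by Alpha and Beta — a synapomorphy uniting that clade.
V: derived state 'no' in Alpha, Beta, Delta, Theta, and Zeta only — synapomorphy for {Alpha, Beta, Delta, Theta, Zeta}.
Most parsimonious ingroup topology: ((((Beta,Alpha),(Delta,Theta)),Zeta),Epsilon).
The clade {Alpha, Beta, Delta, Theta, Zeta} is supported by V: its derived state 'no' occurs in exactly those taxa and in no other taxon (including the outgroup).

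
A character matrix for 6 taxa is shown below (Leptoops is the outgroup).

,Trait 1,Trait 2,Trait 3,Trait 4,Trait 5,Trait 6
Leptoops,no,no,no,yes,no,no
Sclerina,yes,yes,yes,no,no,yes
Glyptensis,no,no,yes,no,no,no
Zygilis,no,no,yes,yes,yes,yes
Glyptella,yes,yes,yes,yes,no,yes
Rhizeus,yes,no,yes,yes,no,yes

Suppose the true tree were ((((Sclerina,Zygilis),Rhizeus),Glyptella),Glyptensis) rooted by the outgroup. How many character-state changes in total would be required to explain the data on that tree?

Map each character onto ((((Sclerina,Zygilis),Rhizeus),Glyptella),Glyptensis) (rooted by Leptoops) and count the minimum state changes it requires (Fitch parsimony):
Trait 1: 2; Trait 2: 2; Trait 3: 1; Trait 4: 2; Trait 5: 1; Trait 6: 1.
Total tree length = 9.

9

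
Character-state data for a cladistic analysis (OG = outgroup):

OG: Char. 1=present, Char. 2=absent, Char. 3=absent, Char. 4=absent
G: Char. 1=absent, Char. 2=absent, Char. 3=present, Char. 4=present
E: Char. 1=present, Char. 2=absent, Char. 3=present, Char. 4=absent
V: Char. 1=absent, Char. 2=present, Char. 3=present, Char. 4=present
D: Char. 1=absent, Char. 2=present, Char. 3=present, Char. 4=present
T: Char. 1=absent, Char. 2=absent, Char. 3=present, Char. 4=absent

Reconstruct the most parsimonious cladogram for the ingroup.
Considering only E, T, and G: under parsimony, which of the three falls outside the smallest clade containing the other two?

E

Character polarity is set by the outgroup: the derived state is whichever differs from the outgroup's state, so for Char. 1 the derived state is 'absent', and for the remaining characters it is 'present'.
Only D, G, T, and V show the derived state 'absent' for Char. 1, supporting them as a clade.
Only D and V show the derived state 'present' for Char. 2, supporting them as a clade.
Char. 3 (derived state 'present') is shared by all ingroup taxa — unites the whole ingroup.
Only D, G, and V show the derived state 'present' for Char. 4, supporting them as a clade.
Most parsimonious ingroup topology: (((G,(V,D)),T),E).
G and T share a more recent common ancestor with each other than either does with E, so E is the least closely related of the three.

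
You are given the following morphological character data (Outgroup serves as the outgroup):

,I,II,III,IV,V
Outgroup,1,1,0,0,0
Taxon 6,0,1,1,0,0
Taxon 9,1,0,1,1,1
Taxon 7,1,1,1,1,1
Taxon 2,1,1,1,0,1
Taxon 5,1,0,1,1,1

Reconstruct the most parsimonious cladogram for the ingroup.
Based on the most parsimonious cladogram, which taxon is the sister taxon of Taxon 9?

Character polarity is set by the outgroup: the derived state is whichever differs from the outgroup's state, so for I, II the derived state is '0', and for the remaining characters it is '1'.
I: derived state '0' in Taxon 6 only — an autapomorphy, so it tells us nothing about relationships among taxa.
II (derived state '0') is shared by Taxon 5 and Taxon 9 — a synapomorphy uniting that clade.
All ingroup taxa share the derived state '1' for III; it defines the ingroup but does not resolve relationships within it.
Only Taxon 5, Taxon 7, and Taxon 9 show the derived state '1' for IV, supporting them as a clade.
V (derived state '1') is shared by Taxon 2, Taxon 5, Taxon 7, and Taxon 9 — a synapomorphy uniting that clade.
Most parsimonious ingroup topology: (Taxon 6,(((Taxon 9,Taxon 5),Taxon 7),Taxon 2)).
Taxon 9 and Taxon 5 form a cherry on this tree, so they are sister taxa.

Taxon 5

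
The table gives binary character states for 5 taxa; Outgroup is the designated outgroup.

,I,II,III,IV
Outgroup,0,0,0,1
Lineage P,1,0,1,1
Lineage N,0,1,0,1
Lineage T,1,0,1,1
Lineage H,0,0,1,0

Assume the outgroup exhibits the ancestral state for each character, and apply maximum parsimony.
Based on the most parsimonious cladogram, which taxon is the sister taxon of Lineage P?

Character polarity is set by the outgroup: the derived state is whichever differs from the outgroup's state, so for IV the derived state is '0', and for the remaining characters it is '1'.
I: derived state '1' in Lineage P and Lineage T only — synapomorphy for {Lineage P, Lineage T}.
II (derived state '1') is unique to Lineage N (autapomorphy; uninformative for grouping).
Only Lineage H, Lineage P, and Lineage T show the derived state '1' for III, supporting them as a clade.
IV: derived state '0' in Lineage H only — an autapomorphy, so it tells us nothing about relationships among taxa.
Most parsimonious ingroup topology: (((Lineage P,Lineage T),Lineage H),Lineage N).
Lineage P and Lineage T form a cherry on this tree, so they are sister taxa.

Lineage T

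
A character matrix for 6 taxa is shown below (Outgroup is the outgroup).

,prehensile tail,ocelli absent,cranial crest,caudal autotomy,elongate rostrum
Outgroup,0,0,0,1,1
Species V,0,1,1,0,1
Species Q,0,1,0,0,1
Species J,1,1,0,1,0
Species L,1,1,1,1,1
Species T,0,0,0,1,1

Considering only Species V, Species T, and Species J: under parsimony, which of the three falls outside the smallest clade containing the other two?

Species T

Character polarity is set by the outgroup: the derived state is whichever differs from the outgroup's state, so for caudal autotomy, elongate rostrum the derived state is '0', and for the remaining characters it is '1'.
prehensile tail: derived state '1' in Species J and Species L only — synapomorphy for {Species J, Species L}.
ocelli absent: derived state '1' in Species J, Species L, Species Q, and Species V only — synapomorphy for {Species J, Species L, Species Q, Species V}.
cranial crest (state '1') occurs in Species L and Species V but conflicts with the nesting implied by the other characters — most parsimoniously interpreted as homoplasy.
caudal autotomy: derived state '0' in Species Q and Species V only — synapomorphy for {Species Q, Species V}.
elongate rostrum: derived state '0' in Species J only — an autapomorphy, so it tells us nothing about relationships among taxa.
Most parsimonious ingroup topology: (((Species V,Species Q),(Species J,Species L)),Species T).
Species J and Species V share a more recent common ancestor with each other than either does with Species T, so Species T is the least closely related of the three.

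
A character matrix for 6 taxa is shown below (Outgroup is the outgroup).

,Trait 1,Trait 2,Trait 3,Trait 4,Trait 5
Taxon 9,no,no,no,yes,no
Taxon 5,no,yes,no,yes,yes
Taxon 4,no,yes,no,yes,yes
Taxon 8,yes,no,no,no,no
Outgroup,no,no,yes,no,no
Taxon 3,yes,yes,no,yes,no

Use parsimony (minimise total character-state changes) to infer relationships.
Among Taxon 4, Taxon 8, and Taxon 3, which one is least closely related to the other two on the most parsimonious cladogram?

Character polarity is set by the outgroup: the derived state is whichever differs from the outgroup's state, so for Trait 3 the derived state is 'no', and for the remaining characters it is 'yes'.
Trait 1 (state 'yes') occurs in Taxon 3 and Taxon 8 but conflicts with the nesting implied by the other characters — most parsimoniously interpreted as homoplasy.
Trait 2: derived state 'yes' in Taxon 3, Taxon 4, and Taxon 5 only — synapomorphy for {Taxon 3, Taxon 4, Taxon 5}.
Trait 3 (derived state 'no') is shared by all ingroup taxa — unites the whole ingroup.
Trait 4 (derived state 'yes') is shared by Taxon 3, Taxon 4, Taxon 5, and Taxon 9 — a synapomorphy uniting that clade.
Trait 5: derived state 'yes' in Taxon 4 and Taxon 5 only — synapomorphy for {Taxon 4, Taxon 5}.
Most parsimonious ingroup topology: (Taxon 8,(((Taxon 4,Taxon 5),Taxon 3),Taxon 9)).
Taxon 3 and Taxon 4 share a more recent common ancestor with each other than either does with Taxon 8, so Taxon 8 is the least closely related of the three.

Taxon 8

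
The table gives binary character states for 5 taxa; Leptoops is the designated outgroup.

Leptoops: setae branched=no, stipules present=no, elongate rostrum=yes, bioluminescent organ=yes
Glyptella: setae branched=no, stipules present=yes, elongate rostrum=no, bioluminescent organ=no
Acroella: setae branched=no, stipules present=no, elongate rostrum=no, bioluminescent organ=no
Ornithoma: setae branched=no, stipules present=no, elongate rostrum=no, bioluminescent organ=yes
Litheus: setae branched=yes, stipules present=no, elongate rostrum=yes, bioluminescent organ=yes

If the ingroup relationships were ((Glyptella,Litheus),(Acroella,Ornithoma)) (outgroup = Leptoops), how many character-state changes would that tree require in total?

6

Map each character onto ((Glyptella,Litheus),(Acroella,Ornithoma)) (rooted by Leptoops) and count the minimum state changes it requires (Fitch parsimony):
setae branched: 1; stipules present: 1; elongate rostrum: 2; bioluminescent organ: 2.
Total tree length = 6.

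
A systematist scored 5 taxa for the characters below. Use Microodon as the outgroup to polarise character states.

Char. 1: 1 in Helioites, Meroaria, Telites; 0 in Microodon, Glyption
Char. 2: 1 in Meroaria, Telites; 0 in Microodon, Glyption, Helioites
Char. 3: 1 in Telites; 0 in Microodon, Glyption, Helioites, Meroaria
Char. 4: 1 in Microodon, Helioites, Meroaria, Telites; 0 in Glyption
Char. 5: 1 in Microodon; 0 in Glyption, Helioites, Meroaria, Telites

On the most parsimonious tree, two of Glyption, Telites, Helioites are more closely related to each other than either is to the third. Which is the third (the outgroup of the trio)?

Character polarity is set by the outgroup: the derived state is whichever differs from the outgroup's state, so for Char. 4, Char. 5 the derived state is '0', and for the remaining characters it is '1'.
Char. 1: derived state '1' in Helioites, Meroaria, and Telites only — synapomorphy for {Helioites, Meroaria, Telites}.
Only Meroaria and Telites show the derived state '1' for Char. 2, supporting them as a clade.
Char. 3: derived state '1' in Telites only — an autapomorphy, so it tells us nothing about relationships among taxa.
Char. 4 (derived state '0') is unique to Glyption (autapomorphy; uninformative for grouping).
Char. 5 (derived state '0') is shared by all ingroup taxa — unites the whole ingroup.
Most parsimonious ingroup topology: (Glyption,(Helioites,(Meroaria,Telites))).
Helioites and Telites share a more recent common ancestor with each other than either does with Glyption, so Glyption is the least closely related of the three.

Glyption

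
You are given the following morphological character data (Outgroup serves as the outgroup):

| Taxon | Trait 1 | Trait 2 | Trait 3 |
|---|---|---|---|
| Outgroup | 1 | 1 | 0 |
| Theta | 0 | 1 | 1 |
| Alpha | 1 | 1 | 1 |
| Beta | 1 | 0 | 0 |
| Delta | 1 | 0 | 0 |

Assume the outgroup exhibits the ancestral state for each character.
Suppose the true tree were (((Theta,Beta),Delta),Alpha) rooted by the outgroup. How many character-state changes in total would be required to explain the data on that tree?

5

Map each character onto (((Theta,Beta),Delta),Alpha) (rooted by Outgroup) and count the minimum state changes it requires (Fitch parsimony):
Trait 1: 1; Trait 2: 2; Trait 3: 2.
Total tree length = 5.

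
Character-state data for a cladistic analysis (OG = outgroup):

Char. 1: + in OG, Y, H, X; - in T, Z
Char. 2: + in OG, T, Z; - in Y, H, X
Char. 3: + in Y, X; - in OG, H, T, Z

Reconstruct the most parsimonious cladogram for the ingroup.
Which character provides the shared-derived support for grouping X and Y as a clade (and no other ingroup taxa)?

Character polarity is set by the outgroup: the derived state is whichever differs from the outgroup's state, so for Char. 1, Char. 2 the derived state is '-', and for the remaining characters it is '+'.
Char. 1: derived state '-' in T and Z only — synapomorphy for {T, Z}.
Only H, X, and Y show the derived state '-' for Char. 2, supporting them as a clade.
Char. 3 (derived state '+') is shared by X and Y — a synapomorphy uniting that clade.
Most parsimonious ingroup topology: (((Y,X),H),(T,Z)).
The clade {X, Y} is supported by Char. 3: its derived state '+' occurs in exactly those taxa and in no other taxon (including the outgroup).

Char. 3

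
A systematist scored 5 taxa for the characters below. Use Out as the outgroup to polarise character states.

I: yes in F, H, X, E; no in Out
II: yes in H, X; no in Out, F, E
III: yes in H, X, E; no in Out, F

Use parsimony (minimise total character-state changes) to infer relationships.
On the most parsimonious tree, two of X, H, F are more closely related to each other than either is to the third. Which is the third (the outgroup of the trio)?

F

The outgroup has state 'no' for every character, so 'yes' is the derived state throughout.
All ingroup taxa share the derived state 'yes' for I; it defines the ingroup but does not resolve relationships within it.
Only H and X show the derived state 'yes' for II, supporting them as a clade.
III: derived state 'yes' in E, H, and X only — synapomorphy for {E, H, X}.
Most parsimonious ingroup topology: (F,((H,X),E)).
X and H share a more recent common ancestor with each other than either does with F, so F is the least closely related of the three.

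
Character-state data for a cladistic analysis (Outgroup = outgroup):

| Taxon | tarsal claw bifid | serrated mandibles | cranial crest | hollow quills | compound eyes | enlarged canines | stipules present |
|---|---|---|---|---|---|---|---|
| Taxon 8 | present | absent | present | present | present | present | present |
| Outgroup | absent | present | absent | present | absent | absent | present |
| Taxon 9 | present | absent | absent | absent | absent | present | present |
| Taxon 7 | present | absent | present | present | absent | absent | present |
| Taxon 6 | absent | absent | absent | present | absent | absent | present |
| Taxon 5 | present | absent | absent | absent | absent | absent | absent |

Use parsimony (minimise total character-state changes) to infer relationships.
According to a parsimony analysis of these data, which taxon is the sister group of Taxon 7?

Character polarity is set by the outgroup: the derived state is whichever differs from the outgroup's state, so for serrated mandibles, hollow quills, stipules present the derived state is 'absent', and for the remaining characters it is 'present'.
Only Taxon 5, Taxon 7, Taxon 8, and Taxon 9 show the derived state 'present' for tarsal claw bifid, supporting them as a clade.
serrated mandibles (derived state 'absent') is shared by all ingroup taxa — unites the whole ingroup.
cranial crest: derived state 'present' in Taxon 7 and Taxon 8 only — synapomorphy for {Taxon 7, Taxon 8}.
Only Taxon 5 and Taxon 9 show the derived state 'absent' for hollow quills, supporting them as a clade.
compound eyes (derived state 'present') is unique to Taxon 8 (autapomorphy; uninformative for grouping).
enlarged canines groups Taxon 8 and Taxon 9, which is incompatible with the clades supported by the remaining characters; treating it as convergent (homoplasy) costs fewer steps than any alternative tree.
stipules present (derived state 'absent') is unique to Taxon 5 (autapomorphy; uninformative for grouping).
Most parsimonious ingroup topology: (((Taxon 7,Taxon 8),(Taxon 5,Taxon 9)),Taxon 6).
Taxon 7 and Taxon 8 form a cherry on this tree, so they are sister taxa.

Taxon 8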